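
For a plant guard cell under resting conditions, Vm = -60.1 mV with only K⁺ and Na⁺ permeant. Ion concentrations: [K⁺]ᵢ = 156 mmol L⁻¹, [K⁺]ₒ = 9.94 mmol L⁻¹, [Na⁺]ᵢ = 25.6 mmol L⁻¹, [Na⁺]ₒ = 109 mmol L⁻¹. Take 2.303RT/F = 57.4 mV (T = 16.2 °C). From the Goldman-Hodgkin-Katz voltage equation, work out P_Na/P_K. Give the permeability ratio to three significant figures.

0.0380

Let α = P_Na/P_K. GHK: Vm = 57.4·log₁₀[(Kₒ + α·Naₒ)/(Kᵢ + α·Naᵢ)].
10^(Vm/57.4) = 10^(-60.1/57.4) = 0.089735
So 0.089735·(Kᵢ + α·Naᵢ) = Kₒ + α·Naₒ → α = (0.089735·156.0 − 9.94) / (109.0 − 0.089735·25.6)
α = (14 − 9.94) / (109.0 − 2.297) = 4.059/106.7 = 0.03804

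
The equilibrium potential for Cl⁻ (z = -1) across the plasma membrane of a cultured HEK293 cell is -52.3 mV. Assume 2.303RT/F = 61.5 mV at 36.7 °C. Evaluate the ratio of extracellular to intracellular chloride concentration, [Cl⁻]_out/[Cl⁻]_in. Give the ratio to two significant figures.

log₁₀([out]/[in]) = E·z/(61.5) = -52.3 × -1 / 61.5 = 0.8504
[out]/[in] = 10^(0.8504) = 7.086

7.1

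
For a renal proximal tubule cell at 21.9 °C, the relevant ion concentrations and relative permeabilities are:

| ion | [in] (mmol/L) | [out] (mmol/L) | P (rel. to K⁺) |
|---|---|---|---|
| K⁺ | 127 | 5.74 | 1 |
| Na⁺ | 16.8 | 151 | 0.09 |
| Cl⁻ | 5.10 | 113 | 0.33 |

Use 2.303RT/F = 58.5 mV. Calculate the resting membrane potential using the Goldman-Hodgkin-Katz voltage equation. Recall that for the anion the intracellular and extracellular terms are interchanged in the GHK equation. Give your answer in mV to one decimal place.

Vm = 58.5 · log₁₀[(Σ P·[cation]ₒ + Σ P·[anion]ᵢ) / (Σ P·[cation]ᵢ + Σ P·[anion]ₒ)]
Numerator = 1×5.74 + 0.09×151 + 0.33×5.10 = 21.01
Denominator = 1×127 + 0.09×16.8 + 0.33×113 = 165.8
Vm = 58.5 · log₁₀(0.12674) = 58.5 × (-0.8971) = -52.48 mV

-52.5 mV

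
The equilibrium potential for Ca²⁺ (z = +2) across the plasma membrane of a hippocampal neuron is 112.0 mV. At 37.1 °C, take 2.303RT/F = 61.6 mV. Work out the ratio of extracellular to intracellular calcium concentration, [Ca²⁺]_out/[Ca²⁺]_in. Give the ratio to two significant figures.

log₁₀([out]/[in]) = E·z/(61.6) = 112.0 × 2 / 61.6 = 3.6364
[out]/[in] = 10^(3.6364) = 4329

4300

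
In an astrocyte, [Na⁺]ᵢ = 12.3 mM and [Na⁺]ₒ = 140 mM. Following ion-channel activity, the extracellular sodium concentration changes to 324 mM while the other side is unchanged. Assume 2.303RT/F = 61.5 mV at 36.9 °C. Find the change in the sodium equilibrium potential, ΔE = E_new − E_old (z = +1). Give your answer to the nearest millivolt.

E_old = (61.5/1)·log₁₀(140/12.3) = 64.96 mV
E_new = (61.5/1)·log₁₀(324/12.3) = 87.37 mV
ΔE = 87.37 − (64.96) = 22.41 mV

22 mV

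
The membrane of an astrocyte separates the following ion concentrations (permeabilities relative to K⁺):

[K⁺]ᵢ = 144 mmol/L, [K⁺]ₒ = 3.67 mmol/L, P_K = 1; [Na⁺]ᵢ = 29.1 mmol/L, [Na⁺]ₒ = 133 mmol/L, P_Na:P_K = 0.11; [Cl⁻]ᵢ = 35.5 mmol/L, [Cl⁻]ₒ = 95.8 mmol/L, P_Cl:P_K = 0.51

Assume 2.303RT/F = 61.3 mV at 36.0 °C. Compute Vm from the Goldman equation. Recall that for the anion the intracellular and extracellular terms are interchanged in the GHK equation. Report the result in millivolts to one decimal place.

-44.8 mV

Vm = 61.3 · log₁₀[(Σ P·[cation]ₒ + Σ P·[anion]ᵢ) / (Σ P·[cation]ᵢ + Σ P·[anion]ₒ)]
Numerator = 1×3.67 + 0.11×133 + 0.51×35.5 = 36.41
Denominator = 1×144 + 0.11×29.1 + 0.51×95.8 = 196.1
Vm = 61.3 · log₁₀(0.18568) = 61.3 × (-0.7312) = -44.82 mV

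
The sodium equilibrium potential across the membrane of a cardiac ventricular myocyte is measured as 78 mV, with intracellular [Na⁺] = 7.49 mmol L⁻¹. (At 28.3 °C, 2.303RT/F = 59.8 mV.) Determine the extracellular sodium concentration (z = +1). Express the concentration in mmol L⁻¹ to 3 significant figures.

Nernst: E = (59.8/1) · log₁₀([out]/[in]), so log₁₀([out]/[in]) = 78.0 × 1 / 59.8 = 1.3043.
[out]/[in] = 10^(1.3043) = 20.15.
[out] = 20.15 × 7.49 = 150.9 mmol L⁻¹.

151 mmol L⁻¹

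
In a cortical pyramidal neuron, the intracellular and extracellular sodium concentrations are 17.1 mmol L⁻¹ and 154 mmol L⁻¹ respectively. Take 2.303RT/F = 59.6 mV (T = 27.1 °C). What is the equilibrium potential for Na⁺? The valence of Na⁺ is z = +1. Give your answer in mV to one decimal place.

56.9 mV

E = (59.6/z) · log₁₀([Na⁺]_out/[Na⁺]_in) with z = +1.
= (59.6/1) · log₁₀(154/17.1) = 59.60 · log₁₀(9.006)
= 59.60 · (0.9545) = 56.89 mV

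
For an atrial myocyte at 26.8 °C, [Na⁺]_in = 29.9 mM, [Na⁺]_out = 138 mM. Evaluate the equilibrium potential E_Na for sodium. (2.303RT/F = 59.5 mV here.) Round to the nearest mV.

E = (59.5/z) · log₁₀([Na⁺]_out/[Na⁺]_in) with z = +1.
= (59.5/1) · log₁₀(138/29.9) = 59.50 · log₁₀(4.615)
= 59.50 · (0.6642) = 39.52 mV

40 mV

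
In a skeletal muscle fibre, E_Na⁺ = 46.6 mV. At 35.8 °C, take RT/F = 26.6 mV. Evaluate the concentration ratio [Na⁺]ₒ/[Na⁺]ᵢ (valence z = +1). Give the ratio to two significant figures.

ln([out]/[in]) = E·z/(26.6) = 46.6 × 1 / 26.6 = 1.7519
[out]/[in] = e^(1.7519) = 5.765

5.8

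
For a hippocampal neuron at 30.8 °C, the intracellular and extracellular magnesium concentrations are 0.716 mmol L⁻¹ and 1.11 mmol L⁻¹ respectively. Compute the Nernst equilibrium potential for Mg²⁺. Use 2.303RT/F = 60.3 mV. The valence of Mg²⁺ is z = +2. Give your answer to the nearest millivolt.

6 mV

E = (60.3/z) · log₁₀([Mg²⁺]_out/[Mg²⁺]_in) with z = +2.
= (60.3/2) · log₁₀(1.11/0.716) = 30.15 · log₁₀(1.55)
= 30.15 · (0.1904) = 5.74 mV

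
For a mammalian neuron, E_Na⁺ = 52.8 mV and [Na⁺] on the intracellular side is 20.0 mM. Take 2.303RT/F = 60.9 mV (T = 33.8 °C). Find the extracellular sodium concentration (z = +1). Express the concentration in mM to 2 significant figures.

150 mM

Nernst: E = (60.9/1) · log₁₀([out]/[in]), so log₁₀([out]/[in]) = 52.8 × 1 / 60.9 = 0.8670.
[out]/[in] = 10^(0.8670) = 7.362.
[out] = 7.362 × 20.0 = 147.2 mM.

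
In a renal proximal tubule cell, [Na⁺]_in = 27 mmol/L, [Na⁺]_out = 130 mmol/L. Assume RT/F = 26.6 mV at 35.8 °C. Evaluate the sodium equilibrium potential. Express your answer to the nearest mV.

42 mV

E = (26.6/z) · ln([Na⁺]_out/[Na⁺]_in) with z = +1.
= (26.6/1) · ln(130/27) = 26.60 · ln(4.815)
= 26.60 · (1.5717) = 41.81 mV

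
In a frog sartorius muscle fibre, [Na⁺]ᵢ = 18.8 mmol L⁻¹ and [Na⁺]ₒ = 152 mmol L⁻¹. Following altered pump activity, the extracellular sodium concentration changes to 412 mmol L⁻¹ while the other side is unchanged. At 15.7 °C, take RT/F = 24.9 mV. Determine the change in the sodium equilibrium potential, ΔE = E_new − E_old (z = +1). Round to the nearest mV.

25 mV

E_old = (24.9/1)·ln(152/18.8) = 52.04 mV
E_new = (24.9/1)·ln(412/18.8) = 76.87 mV
ΔE = 76.87 − (52.04) = 24.83 mV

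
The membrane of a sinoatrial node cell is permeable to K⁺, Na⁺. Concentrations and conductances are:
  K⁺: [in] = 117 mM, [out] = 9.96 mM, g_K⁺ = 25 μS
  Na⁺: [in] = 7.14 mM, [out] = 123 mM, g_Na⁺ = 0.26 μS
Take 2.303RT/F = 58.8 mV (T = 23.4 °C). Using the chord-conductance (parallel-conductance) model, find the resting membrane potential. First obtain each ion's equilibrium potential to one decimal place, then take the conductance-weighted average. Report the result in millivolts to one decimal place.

E_K⁺ = (58.8/1)·log₁₀(9.96/117) = -62.9 mV
E_Na⁺ = (58.8/1)·log₁₀(123/7.14) = 72.7 mV
Vm = (Σ gᵢEᵢ)/(Σ gᵢ) = (25·-62.9 + 0.26·72.7) / (25 + 0.26)
= -1553.60 / 25.26 = -61.50 mV

-61.5 mV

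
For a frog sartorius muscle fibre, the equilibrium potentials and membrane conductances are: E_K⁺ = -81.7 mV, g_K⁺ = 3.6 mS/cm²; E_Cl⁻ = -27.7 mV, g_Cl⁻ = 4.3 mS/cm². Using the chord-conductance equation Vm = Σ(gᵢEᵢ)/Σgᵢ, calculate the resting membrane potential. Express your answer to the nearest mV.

-52 mV

Σ gᵢEᵢ = 3.6·(-81.7) + 4.3·(-27.7) = -413.23
Σ gᵢ = 3.6 + 4.3 = 7.9
Vm = -413.23 / 7.9 = -52.31 mV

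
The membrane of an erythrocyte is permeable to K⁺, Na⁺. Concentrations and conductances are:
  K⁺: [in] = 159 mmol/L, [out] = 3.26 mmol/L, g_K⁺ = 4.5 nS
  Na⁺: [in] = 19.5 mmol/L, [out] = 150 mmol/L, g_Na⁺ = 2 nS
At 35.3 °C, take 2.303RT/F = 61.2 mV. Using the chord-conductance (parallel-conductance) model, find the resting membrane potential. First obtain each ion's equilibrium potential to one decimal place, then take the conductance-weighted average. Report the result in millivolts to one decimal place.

E_K⁺ = (61.2/1)·log₁₀(3.26/159) = -103.3 mV
E_Na⁺ = (61.2/1)·log₁₀(150/19.5) = 54.2 mV
Vm = (Σ gᵢEᵢ)/(Σ gᵢ) = (4.5·-103.3 + 2·54.2) / (4.5 + 2)
= -356.45 / 6.5 = -54.84 mV

-54.8 mV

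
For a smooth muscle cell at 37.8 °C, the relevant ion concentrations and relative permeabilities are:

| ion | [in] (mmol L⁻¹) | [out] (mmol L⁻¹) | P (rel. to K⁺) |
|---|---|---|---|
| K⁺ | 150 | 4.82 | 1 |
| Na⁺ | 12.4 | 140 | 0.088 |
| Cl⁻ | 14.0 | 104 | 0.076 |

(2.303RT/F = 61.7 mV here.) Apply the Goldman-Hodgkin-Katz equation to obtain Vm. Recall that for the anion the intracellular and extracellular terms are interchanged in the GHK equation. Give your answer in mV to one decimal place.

-58.1 mV

Vm = 61.7 · log₁₀[(Σ P·[cation]ₒ + Σ P·[anion]ᵢ) / (Σ P·[cation]ᵢ + Σ P·[anion]ₒ)]
Numerator = 1×4.82 + 0.088×140 + 0.076×14.0 = 18.2
Denominator = 1×150 + 0.088×12.4 + 0.076×104 = 159
Vm = 61.7 · log₁₀(0.11449) = 61.7 × (-0.9412) = -58.07 mV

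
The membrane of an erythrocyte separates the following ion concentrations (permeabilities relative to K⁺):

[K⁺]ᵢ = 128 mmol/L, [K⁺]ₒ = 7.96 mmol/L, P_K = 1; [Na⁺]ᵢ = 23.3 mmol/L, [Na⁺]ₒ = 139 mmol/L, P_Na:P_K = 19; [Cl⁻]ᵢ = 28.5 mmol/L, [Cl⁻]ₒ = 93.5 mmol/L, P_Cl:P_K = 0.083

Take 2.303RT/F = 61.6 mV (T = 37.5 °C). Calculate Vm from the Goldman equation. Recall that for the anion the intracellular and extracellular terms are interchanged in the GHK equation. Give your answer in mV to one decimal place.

Vm = 61.6 · log₁₀[(Σ P·[cation]ₒ + Σ P·[anion]ᵢ) / (Σ P·[cation]ᵢ + Σ P·[anion]ₒ)]
Numerator = 1×7.96 + 19×139 + 0.083×28.5 = 2651
Denominator = 1×128 + 19×23.3 + 0.083×93.5 = 578.5
Vm = 61.6 · log₁₀(4.5834) = 61.6 × (0.6612) = 40.73 mV

40.7 mV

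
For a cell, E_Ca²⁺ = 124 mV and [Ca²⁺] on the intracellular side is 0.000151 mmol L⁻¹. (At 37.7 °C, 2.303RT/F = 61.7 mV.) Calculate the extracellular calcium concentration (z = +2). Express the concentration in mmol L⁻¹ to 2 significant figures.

Nernst: E = (61.7/2) · log₁₀([out]/[in]), so log₁₀([out]/[in]) = 124.0 × 2 / 61.7 = 4.0194.
[out]/[in] = 10^(4.0194) = 1.046e+04.
[out] = 1.046e+04 × 0.000151 = 1.579 mmol L⁻¹.

1.6 mmol L⁻¹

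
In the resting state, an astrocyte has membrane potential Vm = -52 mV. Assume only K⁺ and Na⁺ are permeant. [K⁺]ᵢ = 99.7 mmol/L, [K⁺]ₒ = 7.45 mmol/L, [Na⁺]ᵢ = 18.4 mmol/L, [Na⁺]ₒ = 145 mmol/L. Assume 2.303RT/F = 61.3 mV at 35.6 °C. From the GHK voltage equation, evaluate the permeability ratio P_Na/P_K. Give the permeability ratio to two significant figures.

Let α = P_Na/P_K. GHK: Vm = 61.3·log₁₀[(Kₒ + α·Naₒ)/(Kᵢ + α·Naᵢ)].
10^(Vm/61.3) = 10^(-52.0/61.3) = 0.14181
So 0.14181·(Kᵢ + α·Naᵢ) = Kₒ + α·Naₒ → α = (0.14181·99.7 − 7.45) / (145.0 − 0.14181·18.4)
α = (14.14 − 7.45) / (145.0 − 2.609) = 6.689/142.4 = 0.04697

0.047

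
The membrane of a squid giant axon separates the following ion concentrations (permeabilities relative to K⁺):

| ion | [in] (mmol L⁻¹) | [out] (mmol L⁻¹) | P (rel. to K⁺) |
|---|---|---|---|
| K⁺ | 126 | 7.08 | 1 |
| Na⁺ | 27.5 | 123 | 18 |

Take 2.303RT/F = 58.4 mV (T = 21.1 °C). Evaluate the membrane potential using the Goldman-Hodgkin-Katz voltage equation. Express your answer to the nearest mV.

Vm = 58.4 · log₁₀[(Σ P·[cation]ₒ + Σ P·[anion]ᵢ) / (Σ P·[cation]ᵢ + Σ P·[anion]ₒ)]
Numerator = 1×7.08 + 18×123 = 2221
Denominator = 1×126 + 18×27.5 = 621
Vm = 58.4 · log₁₀(3.5766) = 58.4 × (0.5535) = 32.32 mV

32 mV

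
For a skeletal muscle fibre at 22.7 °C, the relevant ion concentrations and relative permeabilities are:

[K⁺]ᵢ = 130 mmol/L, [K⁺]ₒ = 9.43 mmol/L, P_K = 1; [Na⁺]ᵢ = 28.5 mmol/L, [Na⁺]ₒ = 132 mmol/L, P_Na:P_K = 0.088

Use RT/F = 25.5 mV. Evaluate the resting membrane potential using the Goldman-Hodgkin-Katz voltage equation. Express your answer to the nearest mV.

Vm = 25.5 · ln[(Σ P·[cation]ₒ + Σ P·[anion]ᵢ) / (Σ P·[cation]ᵢ + Σ P·[anion]ₒ)]
Numerator = 1×9.43 + 0.088×132 = 21.05
Denominator = 1×130 + 0.088×28.5 = 132.5
Vm = 25.5 · ln(0.15883) = 25.5 × (-1.8399) = -46.92 mV

-47 mV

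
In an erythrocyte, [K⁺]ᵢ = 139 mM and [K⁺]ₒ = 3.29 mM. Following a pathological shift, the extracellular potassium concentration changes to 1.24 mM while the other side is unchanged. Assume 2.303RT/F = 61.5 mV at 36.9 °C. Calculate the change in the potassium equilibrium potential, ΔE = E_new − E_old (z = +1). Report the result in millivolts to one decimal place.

-26.1 mV

E_old = (61.5/1)·log₁₀(3.29/139) = -99.99 mV
E_new = (61.5/1)·log₁₀(1.24/139) = -126.05 mV
ΔE = -126.05 − (-99.99) = -26.06 mV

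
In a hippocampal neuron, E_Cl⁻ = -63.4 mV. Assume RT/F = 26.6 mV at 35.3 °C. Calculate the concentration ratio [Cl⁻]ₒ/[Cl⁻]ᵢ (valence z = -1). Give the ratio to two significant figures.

11

ln([out]/[in]) = E·z/(26.6) = -63.4 × -1 / 26.6 = 2.3835
[out]/[in] = e^(2.3835) = 10.84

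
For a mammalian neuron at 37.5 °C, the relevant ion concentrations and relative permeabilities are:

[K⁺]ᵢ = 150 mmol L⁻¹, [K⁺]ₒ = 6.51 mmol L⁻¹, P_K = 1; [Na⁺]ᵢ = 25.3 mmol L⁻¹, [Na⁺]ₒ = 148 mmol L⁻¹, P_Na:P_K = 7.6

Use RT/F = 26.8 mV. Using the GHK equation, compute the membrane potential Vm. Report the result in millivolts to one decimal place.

Vm = 26.8 · ln[(Σ P·[cation]ₒ + Σ P·[anion]ᵢ) / (Σ P·[cation]ᵢ + Σ P·[anion]ₒ)]
Numerator = 1×6.51 + 7.6×148 = 1131
Denominator = 1×150 + 7.6×25.3 = 342.3
Vm = 26.8 · ln(3.3052) = 26.8 × (1.1955) = 32.04 mV

32.0 mV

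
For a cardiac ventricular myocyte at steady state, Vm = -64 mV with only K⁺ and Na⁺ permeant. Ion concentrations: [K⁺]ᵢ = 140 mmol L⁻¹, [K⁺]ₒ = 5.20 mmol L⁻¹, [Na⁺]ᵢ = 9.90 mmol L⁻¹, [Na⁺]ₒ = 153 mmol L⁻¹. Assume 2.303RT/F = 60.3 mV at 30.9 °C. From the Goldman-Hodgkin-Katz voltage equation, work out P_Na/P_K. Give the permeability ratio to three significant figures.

Let α = P_Na/P_K. GHK: Vm = 60.3·log₁₀[(Kₒ + α·Naₒ)/(Kᵢ + α·Naᵢ)].
10^(Vm/60.3) = 10^(-64.0/60.3) = 0.086824
So 0.086824·(Kᵢ + α·Naᵢ) = Kₒ + α·Naₒ → α = (0.086824·140.0 − 5.2) / (153.0 − 0.086824·9.9)
α = (12.16 − 5.2) / (153.0 − 0.8596) = 6.955/152.1 = 0.04572

0.0457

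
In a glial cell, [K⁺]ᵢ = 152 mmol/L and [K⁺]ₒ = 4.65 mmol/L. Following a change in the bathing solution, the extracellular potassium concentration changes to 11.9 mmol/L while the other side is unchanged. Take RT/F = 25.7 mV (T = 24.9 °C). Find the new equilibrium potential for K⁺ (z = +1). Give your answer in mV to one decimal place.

After the shift: [K⁺]_out = 11.9, [K⁺]_in = 152 mmol/L.
E_new = (25.7/1)·ln(11.9/152) = 25.70 · (-2.5473) = -65.47 mV

-65.5 mV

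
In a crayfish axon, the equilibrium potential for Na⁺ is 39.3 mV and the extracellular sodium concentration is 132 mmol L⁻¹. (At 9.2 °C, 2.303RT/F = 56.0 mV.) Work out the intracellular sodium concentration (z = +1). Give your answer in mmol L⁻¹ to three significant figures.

Nernst: E = (56.0/1) · log₁₀([out]/[in]), so log₁₀([out]/[in]) = 39.3 × 1 / 56.0 = 0.7018.
[out]/[in] = 10^(0.7018) = 5.033.
[in] = 132 / 5.033 = 26.23 mmol L⁻¹.

26.2 mmol L⁻¹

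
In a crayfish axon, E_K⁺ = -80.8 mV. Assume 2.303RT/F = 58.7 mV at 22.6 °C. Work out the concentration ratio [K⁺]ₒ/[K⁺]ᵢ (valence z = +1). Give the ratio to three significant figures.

log₁₀([out]/[in]) = E·z/(58.7) = -80.8 × 1 / 58.7 = -1.3765
[out]/[in] = 10^(-1.3765) = 0.04203

0.0420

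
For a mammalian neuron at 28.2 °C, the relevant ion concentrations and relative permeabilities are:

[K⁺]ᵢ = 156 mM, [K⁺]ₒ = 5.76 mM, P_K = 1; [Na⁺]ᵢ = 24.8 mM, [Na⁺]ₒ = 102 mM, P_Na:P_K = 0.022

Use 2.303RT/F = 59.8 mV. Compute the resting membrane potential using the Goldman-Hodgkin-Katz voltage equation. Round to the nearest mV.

-77 mV

Vm = 59.8 · log₁₀[(Σ P·[cation]ₒ + Σ P·[anion]ᵢ) / (Σ P·[cation]ᵢ + Σ P·[anion]ₒ)]
Numerator = 1×5.76 + 0.022×102 = 8.004
Denominator = 1×156 + 0.022×24.8 = 156.5
Vm = 59.8 · log₁₀(0.051129) = 59.8 × (-1.2913) = -77.22 mV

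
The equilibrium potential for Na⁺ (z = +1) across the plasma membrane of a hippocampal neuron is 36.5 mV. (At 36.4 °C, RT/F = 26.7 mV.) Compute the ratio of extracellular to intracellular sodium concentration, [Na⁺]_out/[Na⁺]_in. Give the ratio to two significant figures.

3.9

ln([out]/[in]) = E·z/(26.7) = 36.5 × 1 / 26.7 = 1.3670
[out]/[in] = e^(1.3670) = 3.924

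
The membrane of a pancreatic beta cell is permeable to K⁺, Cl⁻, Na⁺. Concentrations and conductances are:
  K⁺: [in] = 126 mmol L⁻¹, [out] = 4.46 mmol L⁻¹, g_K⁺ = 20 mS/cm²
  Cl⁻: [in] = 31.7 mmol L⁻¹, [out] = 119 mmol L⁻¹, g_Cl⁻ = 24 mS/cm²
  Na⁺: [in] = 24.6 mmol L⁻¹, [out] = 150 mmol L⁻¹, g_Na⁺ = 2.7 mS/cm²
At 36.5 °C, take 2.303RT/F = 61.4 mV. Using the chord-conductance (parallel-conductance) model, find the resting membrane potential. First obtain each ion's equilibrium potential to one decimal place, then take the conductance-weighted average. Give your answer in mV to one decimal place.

-53.5 mV

E_K⁺ = (61.4/1)·log₁₀(4.46/126) = -89.1 mV
E_Cl⁻ = (61.4/-1)·log₁₀(119/31.7) = -35.3 mV
E_Na⁺ = (61.4/1)·log₁₀(150/24.6) = 48.2 mV
Vm = (Σ gᵢEᵢ)/(Σ gᵢ) = (20·-89.1 + 24·-35.3 + 2.7·48.2) / (20 + 24 + 2.7)
= -2499.06 / 46.7 = -53.51 mV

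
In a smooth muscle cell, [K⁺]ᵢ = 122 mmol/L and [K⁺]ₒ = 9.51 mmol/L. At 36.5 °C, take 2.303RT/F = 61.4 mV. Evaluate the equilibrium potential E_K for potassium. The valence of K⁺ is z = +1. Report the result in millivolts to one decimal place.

-68.0 mV

E = (61.4/z) · log₁₀([K⁺]_out/[K⁺]_in) with z = +1.
= (61.4/1) · log₁₀(9.51/122) = 61.40 · log₁₀(0.07795)
= 61.40 · (-1.1082) = -68.04 mV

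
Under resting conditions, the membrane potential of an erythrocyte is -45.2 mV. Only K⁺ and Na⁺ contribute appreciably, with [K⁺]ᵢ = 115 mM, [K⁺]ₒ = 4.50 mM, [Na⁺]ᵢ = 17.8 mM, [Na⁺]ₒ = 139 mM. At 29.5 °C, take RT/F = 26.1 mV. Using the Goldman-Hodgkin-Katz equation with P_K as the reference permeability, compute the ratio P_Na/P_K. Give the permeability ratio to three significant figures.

0.117

Let α = P_Na/P_K. GHK: Vm = 26.1·ln[(Kₒ + α·Naₒ)/(Kᵢ + α·Naᵢ)].
e^(Vm/26.1) = e^(-45.2/26.1) = 0.17697
So 0.17697·(Kᵢ + α·Naᵢ) = Kₒ + α·Naₒ → α = (0.17697·115.0 − 4.5) / (139.0 − 0.17697·17.8)
α = (20.35 − 4.5) / (139.0 − 3.15) = 15.85/135.9 = 0.1167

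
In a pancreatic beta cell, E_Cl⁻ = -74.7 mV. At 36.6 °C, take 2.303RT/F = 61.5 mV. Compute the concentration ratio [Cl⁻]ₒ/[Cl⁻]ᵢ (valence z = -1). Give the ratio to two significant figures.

16

log₁₀([out]/[in]) = E·z/(61.5) = -74.7 × -1 / 61.5 = 1.2146
[out]/[in] = 10^(1.2146) = 16.39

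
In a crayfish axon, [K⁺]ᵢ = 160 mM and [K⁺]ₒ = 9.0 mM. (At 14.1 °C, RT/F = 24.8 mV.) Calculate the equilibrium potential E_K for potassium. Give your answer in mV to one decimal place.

-71.4 mV

E = (24.8/z) · ln([K⁺]_out/[K⁺]_in) with z = +1.
= (24.8/1) · ln(9.0/160) = 24.80 · ln(0.05625)
= 24.80 · (-2.8779) = -71.37 mV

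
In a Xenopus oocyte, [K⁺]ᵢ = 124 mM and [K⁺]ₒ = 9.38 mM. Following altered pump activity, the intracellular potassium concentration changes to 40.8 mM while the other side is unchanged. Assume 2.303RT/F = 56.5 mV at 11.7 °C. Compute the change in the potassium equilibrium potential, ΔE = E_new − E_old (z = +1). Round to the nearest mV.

27 mV

E_old = (56.5/1)·log₁₀(9.38/124) = -63.35 mV
E_new = (56.5/1)·log₁₀(9.38/40.8) = -36.07 mV
ΔE = -36.07 − (-63.35) = 27.28 mV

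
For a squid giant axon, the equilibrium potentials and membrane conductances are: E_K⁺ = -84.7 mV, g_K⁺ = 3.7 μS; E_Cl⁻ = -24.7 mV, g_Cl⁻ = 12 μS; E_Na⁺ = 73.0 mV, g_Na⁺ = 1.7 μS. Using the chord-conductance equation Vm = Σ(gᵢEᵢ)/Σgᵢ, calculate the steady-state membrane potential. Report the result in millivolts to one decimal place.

Σ gᵢEᵢ = 3.7·(-84.7) + 12·(-24.7) + 1.7·(73.0) = -485.69
Σ gᵢ = 3.7 + 12 + 1.7 = 17.4
Vm = -485.69 / 17.4 = -27.91 mV

-27.9 mV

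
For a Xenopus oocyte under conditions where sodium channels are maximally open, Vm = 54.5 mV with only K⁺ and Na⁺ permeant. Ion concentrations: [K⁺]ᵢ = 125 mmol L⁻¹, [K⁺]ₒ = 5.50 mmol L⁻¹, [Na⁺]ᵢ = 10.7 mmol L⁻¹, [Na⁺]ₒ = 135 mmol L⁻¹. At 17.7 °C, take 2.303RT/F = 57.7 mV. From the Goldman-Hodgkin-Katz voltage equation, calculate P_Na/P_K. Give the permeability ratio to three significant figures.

26.8

Let α = P_Na/P_K. GHK: Vm = 57.7·log₁₀[(Kₒ + α·Naₒ)/(Kᵢ + α·Naᵢ)].
10^(Vm/57.7) = 10^(54.5/57.7) = 8.8012
So 8.8012·(Kᵢ + α·Naᵢ) = Kₒ + α·Naₒ → α = (8.8012·125.0 − 5.5) / (135.0 − 8.8012·10.7)
α = (1100 − 5.5) / (135.0 − 94.17) = 1095/40.83 = 26.81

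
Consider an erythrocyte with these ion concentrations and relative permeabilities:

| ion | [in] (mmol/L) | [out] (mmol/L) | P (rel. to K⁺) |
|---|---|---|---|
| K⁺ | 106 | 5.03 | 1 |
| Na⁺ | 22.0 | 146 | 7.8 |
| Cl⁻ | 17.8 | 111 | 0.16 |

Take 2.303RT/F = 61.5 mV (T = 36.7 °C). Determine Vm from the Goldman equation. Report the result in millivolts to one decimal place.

36.2 mV

Vm = 61.5 · log₁₀[(Σ P·[cation]ₒ + Σ P·[anion]ᵢ) / (Σ P·[cation]ᵢ + Σ P·[anion]ₒ)]
Numerator = 1×5.03 + 7.8×146 + 0.16×17.8 = 1147
Denominator = 1×106 + 7.8×22.0 + 0.16×111 = 295.4
Vm = 61.5 · log₁₀(3.8823) = 61.5 × (0.5891) = 36.23 mV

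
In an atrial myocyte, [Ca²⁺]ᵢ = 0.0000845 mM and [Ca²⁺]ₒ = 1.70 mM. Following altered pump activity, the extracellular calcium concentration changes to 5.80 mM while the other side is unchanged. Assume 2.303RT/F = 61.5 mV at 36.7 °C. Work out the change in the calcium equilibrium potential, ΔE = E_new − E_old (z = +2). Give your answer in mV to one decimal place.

16.4 mV

E_old = (61.5/2)·log₁₀(1.70/0.0000845) = 132.34 mV
E_new = (61.5/2)·log₁₀(5.80/0.0000845) = 148.72 mV
ΔE = 148.72 − (132.34) = 16.39 mV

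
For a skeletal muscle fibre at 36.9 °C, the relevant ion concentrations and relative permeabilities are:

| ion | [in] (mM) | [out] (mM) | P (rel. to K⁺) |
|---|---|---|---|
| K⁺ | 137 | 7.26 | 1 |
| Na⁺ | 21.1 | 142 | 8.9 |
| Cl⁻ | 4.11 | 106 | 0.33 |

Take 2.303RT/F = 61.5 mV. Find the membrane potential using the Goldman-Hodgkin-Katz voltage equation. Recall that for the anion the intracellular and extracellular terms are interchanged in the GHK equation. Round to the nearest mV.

Vm = 61.5 · log₁₀[(Σ P·[cation]ₒ + Σ P·[anion]ᵢ) / (Σ P·[cation]ᵢ + Σ P·[anion]ₒ)]
Numerator = 1×7.26 + 8.9×142 + 0.33×4.11 = 1272
Denominator = 1×137 + 8.9×21.1 + 0.33×106 = 359.8
Vm = 61.5 · log₁₀(3.5367) = 61.5 × (0.5486) = 33.74 mV

34 mV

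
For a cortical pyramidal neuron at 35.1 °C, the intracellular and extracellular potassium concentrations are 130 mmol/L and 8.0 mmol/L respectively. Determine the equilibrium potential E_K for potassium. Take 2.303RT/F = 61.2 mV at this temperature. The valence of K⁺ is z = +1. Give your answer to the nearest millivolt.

E = (61.2/z) · log₁₀([K⁺]_out/[K⁺]_in) with z = +1.
= (61.2/1) · log₁₀(8.0/130) = 61.20 · log₁₀(0.06154)
= 61.20 · (-1.2109) = -74.10 mV

-74 mV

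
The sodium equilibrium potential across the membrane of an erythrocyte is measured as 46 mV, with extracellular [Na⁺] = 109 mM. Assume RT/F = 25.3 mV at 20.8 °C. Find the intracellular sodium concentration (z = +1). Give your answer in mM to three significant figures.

Nernst: E = (25.3/1) · ln([out]/[in]), so ln([out]/[in]) = 46.0 × 1 / 25.3 = 1.8182.
[out]/[in] = e^(1.8182) = 6.161.
[in] = 109 / 6.161 = 17.69 mM.

17.7 mM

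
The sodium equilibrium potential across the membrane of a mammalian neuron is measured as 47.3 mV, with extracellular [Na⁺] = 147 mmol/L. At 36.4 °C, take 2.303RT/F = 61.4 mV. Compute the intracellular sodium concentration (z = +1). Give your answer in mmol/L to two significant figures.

Nernst: E = (61.4/1) · log₁₀([out]/[in]), so log₁₀([out]/[in]) = 47.3 × 1 / 61.4 = 0.7704.
[out]/[in] = 10^(0.7704) = 5.893.
[in] = 147 / 5.893 = 24.94 mmol/L.

25 mmol/L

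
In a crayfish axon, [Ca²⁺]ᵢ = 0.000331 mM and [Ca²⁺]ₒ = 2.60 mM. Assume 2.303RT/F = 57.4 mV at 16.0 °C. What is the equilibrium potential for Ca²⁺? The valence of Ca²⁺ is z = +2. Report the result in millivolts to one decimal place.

111.8 mV

E = (57.4/z) · log₁₀([Ca²⁺]_out/[Ca²⁺]_in) with z = +2.
= (57.4/2) · log₁₀(2.60/0.000331) = 28.70 · log₁₀(7855)
= 28.70 · (3.8951) = 111.79 mV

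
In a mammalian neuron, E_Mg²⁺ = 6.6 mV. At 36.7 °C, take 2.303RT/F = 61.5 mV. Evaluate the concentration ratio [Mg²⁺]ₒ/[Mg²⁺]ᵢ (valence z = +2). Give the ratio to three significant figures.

1.64

log₁₀([out]/[in]) = E·z/(61.5) = 6.6 × 2 / 61.5 = 0.2146
[out]/[in] = 10^(0.2146) = 1.639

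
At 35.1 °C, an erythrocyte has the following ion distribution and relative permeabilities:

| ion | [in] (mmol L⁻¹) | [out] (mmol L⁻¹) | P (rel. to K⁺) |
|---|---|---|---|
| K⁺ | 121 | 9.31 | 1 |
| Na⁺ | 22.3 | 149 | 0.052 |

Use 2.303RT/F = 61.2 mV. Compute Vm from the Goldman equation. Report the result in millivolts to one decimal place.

Vm = 61.2 · log₁₀[(Σ P·[cation]ₒ + Σ P·[anion]ᵢ) / (Σ P·[cation]ᵢ + Σ P·[anion]ₒ)]
Numerator = 1×9.31 + 0.052×149 = 17.06
Denominator = 1×121 + 0.052×22.3 = 122.2
Vm = 61.2 · log₁₀(0.13964) = 61.2 × (-0.8550) = -52.33 mV

-52.3 mV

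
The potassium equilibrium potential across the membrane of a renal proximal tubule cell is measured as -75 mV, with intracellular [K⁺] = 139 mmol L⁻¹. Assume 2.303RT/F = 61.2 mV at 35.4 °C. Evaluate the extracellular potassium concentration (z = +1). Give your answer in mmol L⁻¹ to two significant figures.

8.3 mmol L⁻¹

Nernst: E = (61.2/1) · log₁₀([out]/[in]), so log₁₀([out]/[in]) = -75.0 × 1 / 61.2 = -1.2255.
[out]/[in] = 10^(-1.2255) = 0.0595.
[out] = 0.0595 × 139 = 8.27 mmol L⁻¹.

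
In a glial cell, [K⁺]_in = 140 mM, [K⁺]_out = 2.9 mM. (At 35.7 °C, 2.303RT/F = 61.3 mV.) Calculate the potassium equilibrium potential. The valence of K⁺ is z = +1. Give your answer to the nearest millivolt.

-103 mV

E = (61.3/z) · log₁₀([K⁺]_out/[K⁺]_in) with z = +1.
= (61.3/1) · log₁₀(2.9/140) = 61.30 · log₁₀(0.02071)
= 61.30 · (-1.6837) = -103.21 mV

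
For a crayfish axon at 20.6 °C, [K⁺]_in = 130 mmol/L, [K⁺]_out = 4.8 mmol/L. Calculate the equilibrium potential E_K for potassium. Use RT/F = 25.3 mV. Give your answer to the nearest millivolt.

-83 mV

E = (25.3/z) · ln([K⁺]_out/[K⁺]_in) with z = +1.
= (25.3/1) · ln(4.8/130) = 25.30 · ln(0.03692)
= 25.30 · (-3.2989) = -83.46 mV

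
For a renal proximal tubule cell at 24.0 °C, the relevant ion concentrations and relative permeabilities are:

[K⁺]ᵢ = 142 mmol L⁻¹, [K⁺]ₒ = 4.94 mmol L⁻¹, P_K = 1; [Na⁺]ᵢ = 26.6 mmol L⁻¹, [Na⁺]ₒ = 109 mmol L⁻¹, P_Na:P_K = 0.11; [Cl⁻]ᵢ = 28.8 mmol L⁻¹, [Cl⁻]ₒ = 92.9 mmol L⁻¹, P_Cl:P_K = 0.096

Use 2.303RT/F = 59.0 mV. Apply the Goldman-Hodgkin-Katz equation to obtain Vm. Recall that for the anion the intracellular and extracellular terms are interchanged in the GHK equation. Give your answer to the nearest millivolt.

Vm = 59.0 · log₁₀[(Σ P·[cation]ₒ + Σ P·[anion]ᵢ) / (Σ P·[cation]ᵢ + Σ P·[anion]ₒ)]
Numerator = 1×4.94 + 0.11×109 + 0.096×28.8 = 19.69
Denominator = 1×142 + 0.11×26.6 + 0.096×92.9 = 153.8
Vm = 59.0 · log₁₀(0.12802) = 59.0 × (-0.8927) = -52.67 mV

-53 mV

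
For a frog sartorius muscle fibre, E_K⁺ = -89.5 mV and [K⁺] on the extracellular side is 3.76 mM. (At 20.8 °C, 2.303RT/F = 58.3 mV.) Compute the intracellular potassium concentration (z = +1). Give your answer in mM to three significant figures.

Nernst: E = (58.3/1) · log₁₀([out]/[in]), so log₁₀([out]/[in]) = -89.5 × 1 / 58.3 = -1.5352.
[out]/[in] = 10^(-1.5352) = 0.02916.
[in] = 3.76 / 0.02916 = 128.9 mM.

129 mM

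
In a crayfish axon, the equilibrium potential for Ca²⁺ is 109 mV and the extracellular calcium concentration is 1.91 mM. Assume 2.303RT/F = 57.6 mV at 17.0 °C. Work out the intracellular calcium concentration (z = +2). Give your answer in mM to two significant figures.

0.00031 mM

Nernst: E = (57.6/2) · log₁₀([out]/[in]), so log₁₀([out]/[in]) = 109.0 × 2 / 57.6 = 3.7847.
[out]/[in] = 10^(3.7847) = 6091.
[in] = 1.91 / 6091 = 0.0003136 mM.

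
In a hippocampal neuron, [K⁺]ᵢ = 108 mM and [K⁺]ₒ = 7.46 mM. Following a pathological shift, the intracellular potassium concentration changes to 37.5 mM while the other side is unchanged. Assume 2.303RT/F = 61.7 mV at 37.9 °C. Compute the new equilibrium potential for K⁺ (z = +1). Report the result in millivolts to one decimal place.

-43.3 mV

After the shift: [K⁺]_out = 7.46, [K⁺]_in = 37.5 mM.
E_new = (61.7/1)·log₁₀(7.46/37.5) = 61.70 · (-0.7013) = -43.27 mV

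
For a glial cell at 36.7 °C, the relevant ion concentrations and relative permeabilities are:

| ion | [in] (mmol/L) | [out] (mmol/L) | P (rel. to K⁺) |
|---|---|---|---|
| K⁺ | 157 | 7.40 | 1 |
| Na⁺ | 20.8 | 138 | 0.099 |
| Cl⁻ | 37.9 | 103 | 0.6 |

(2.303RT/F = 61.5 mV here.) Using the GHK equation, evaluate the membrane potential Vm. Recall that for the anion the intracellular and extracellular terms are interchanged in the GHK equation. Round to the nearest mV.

Vm = 61.5 · log₁₀[(Σ P·[cation]ₒ + Σ P·[anion]ᵢ) / (Σ P·[cation]ᵢ + Σ P·[anion]ₒ)]
Numerator = 1×7.40 + 0.099×138 + 0.6×37.9 = 43.8
Denominator = 1×157 + 0.099×20.8 + 0.6×103 = 220.9
Vm = 61.5 · log₁₀(0.19833) = 61.5 × (-0.7026) = -43.21 mV

-43 mV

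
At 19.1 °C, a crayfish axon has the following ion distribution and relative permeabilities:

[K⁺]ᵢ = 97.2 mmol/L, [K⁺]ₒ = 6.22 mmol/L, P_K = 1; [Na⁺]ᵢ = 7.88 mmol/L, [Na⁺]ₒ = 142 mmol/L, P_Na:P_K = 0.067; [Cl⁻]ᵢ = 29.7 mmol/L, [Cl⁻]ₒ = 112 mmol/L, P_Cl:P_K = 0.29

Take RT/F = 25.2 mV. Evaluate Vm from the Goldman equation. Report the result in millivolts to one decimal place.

-42.3 mV

Vm = 25.2 · ln[(Σ P·[cation]ₒ + Σ P·[anion]ᵢ) / (Σ P·[cation]ᵢ + Σ P·[anion]ₒ)]
Numerator = 1×6.22 + 0.067×142 + 0.29×29.7 = 24.35
Denominator = 1×97.2 + 0.067×7.88 + 0.29×112 = 130.2
Vm = 25.2 · ln(0.18699) = 25.2 × (-1.6767) = -42.25 mV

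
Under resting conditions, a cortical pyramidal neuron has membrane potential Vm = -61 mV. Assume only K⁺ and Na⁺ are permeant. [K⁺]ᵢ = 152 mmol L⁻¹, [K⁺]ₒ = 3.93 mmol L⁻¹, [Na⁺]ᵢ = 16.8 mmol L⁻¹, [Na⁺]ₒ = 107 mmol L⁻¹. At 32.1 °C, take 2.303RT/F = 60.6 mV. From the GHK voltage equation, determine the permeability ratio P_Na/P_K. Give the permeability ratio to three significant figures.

0.105

Let α = P_Na/P_K. GHK: Vm = 60.6·log₁₀[(Kₒ + α·Naₒ)/(Kᵢ + α·Naᵢ)].
10^(Vm/60.6) = 10^(-61.0/60.6) = 0.098492
So 0.098492·(Kᵢ + α·Naᵢ) = Kₒ + α·Naₒ → α = (0.098492·152.0 − 3.93) / (107.0 − 0.098492·16.8)
α = (14.97 − 3.93) / (107.0 − 1.655) = 11.04/105.3 = 0.1048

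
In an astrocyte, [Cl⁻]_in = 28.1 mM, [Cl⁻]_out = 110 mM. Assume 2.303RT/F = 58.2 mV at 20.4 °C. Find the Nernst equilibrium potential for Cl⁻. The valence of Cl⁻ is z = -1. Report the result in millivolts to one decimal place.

E = (58.2/z) · log₁₀([Cl⁻]_out/[Cl⁻]_in) with z = -1.
For an anion, dividing by z = -1 reverses the sign.
= (58.2/-1) · log₁₀(110/28.1) = -58.20 · log₁₀(3.915)
= -58.20 · (0.5927) = -34.49 mV

-34.5 mV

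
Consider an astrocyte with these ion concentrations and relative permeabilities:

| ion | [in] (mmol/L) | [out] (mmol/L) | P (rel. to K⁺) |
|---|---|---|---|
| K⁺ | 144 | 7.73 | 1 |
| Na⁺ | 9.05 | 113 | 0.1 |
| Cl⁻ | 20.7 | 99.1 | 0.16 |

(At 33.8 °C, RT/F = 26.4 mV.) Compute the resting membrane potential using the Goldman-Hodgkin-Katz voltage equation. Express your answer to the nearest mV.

Vm = 26.4 · ln[(Σ P·[cation]ₒ + Σ P·[anion]ᵢ) / (Σ P·[cation]ᵢ + Σ P·[anion]ₒ)]
Numerator = 1×7.73 + 0.1×113 + 0.16×20.7 = 22.34
Denominator = 1×144 + 0.1×9.05 + 0.16×99.1 = 160.8
Vm = 26.4 · ln(0.13898) = 26.4 × (-1.9735) = -52.10 mV

-52 mV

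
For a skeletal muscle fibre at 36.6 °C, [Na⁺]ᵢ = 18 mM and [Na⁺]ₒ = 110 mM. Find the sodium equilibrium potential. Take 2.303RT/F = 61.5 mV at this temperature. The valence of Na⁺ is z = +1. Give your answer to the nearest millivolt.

E = (61.5/z) · log₁₀([Na⁺]_out/[Na⁺]_in) with z = +1.
= (61.5/1) · log₁₀(110/18) = 61.50 · log₁₀(6.111)
= 61.50 · (0.7861) = 48.35 mV

48 mV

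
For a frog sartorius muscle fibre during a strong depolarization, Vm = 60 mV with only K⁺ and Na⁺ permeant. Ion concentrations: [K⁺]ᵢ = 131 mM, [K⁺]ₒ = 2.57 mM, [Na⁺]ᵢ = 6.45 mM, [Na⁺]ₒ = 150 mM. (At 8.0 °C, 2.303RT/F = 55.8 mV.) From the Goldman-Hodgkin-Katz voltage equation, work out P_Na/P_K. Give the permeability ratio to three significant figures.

Let α = P_Na/P_K. GHK: Vm = 55.8·log₁₀[(Kₒ + α·Naₒ)/(Kᵢ + α·Naᵢ)].
10^(Vm/55.8) = 10^(60.0/55.8) = 11.892
So 11.892·(Kᵢ + α·Naᵢ) = Kₒ + α·Naₒ → α = (11.892·131.0 − 2.57) / (150.0 − 11.892·6.45)
α = (1558 − 2.57) / (150.0 − 76.71) = 1555/73.29 = 21.22

21.2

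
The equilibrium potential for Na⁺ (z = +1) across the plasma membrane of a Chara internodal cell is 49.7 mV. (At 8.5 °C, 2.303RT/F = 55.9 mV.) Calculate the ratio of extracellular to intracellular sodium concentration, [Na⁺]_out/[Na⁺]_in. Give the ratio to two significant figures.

7.7

log₁₀([out]/[in]) = E·z/(55.9) = 49.7 × 1 / 55.9 = 0.8891
[out]/[in] = 10^(0.8891) = 7.746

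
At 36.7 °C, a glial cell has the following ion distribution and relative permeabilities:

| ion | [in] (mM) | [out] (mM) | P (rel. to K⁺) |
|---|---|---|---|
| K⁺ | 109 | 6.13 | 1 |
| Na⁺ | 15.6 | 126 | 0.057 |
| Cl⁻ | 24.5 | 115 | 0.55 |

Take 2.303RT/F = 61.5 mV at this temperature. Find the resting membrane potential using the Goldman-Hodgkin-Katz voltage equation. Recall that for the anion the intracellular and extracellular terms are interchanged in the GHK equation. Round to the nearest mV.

-50 mV

Vm = 61.5 · log₁₀[(Σ P·[cation]ₒ + Σ P·[anion]ᵢ) / (Σ P·[cation]ᵢ + Σ P·[anion]ₒ)]
Numerator = 1×6.13 + 0.057×126 + 0.55×24.5 = 26.79
Denominator = 1×109 + 0.057×15.6 + 0.55×115 = 173.1
Vm = 61.5 · log₁₀(0.15471) = 61.5 × (-0.8105) = -49.84 mV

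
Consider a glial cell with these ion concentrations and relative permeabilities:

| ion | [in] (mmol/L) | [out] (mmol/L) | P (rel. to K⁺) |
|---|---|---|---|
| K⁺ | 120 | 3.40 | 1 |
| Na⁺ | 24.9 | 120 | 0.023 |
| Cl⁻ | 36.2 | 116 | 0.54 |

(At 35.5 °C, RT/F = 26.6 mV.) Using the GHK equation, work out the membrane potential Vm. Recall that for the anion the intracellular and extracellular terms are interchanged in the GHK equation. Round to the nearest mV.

Vm = 26.6 · ln[(Σ P·[cation]ₒ + Σ P·[anion]ᵢ) / (Σ P·[cation]ᵢ + Σ P·[anion]ₒ)]
Numerator = 1×3.40 + 0.023×120 + 0.54×36.2 = 25.71
Denominator = 1×120 + 0.023×24.9 + 0.54×116 = 183.2
Vm = 26.6 · ln(0.14032) = 26.6 × (-1.9638) = -52.24 mV

-52 mV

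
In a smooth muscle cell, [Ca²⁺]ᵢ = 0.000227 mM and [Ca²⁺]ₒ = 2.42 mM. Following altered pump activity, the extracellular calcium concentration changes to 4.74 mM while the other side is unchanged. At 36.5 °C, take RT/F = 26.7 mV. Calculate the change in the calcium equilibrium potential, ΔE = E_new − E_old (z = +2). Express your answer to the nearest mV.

E_old = (26.7/2)·ln(2.42/0.000227) = 123.81 mV
E_new = (26.7/2)·ln(4.74/0.000227) = 132.79 mV
ΔE = 132.79 − (123.81) = 8.97 mV

9 mV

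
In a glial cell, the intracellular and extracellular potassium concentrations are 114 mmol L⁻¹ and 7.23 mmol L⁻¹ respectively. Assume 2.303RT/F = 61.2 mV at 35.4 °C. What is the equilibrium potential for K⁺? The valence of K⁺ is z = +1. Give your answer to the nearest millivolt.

-73 mV

E = (61.2/z) · log₁₀([K⁺]_out/[K⁺]_in) with z = +1.
= (61.2/1) · log₁₀(7.23/114) = 61.20 · log₁₀(0.06342)
= 61.20 · (-1.1978) = -73.30 mV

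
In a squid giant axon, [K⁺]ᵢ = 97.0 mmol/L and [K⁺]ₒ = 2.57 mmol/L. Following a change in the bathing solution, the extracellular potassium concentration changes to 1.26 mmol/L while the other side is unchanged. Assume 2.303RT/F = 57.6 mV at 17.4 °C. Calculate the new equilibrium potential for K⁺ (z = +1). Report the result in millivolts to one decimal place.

After the shift: [K⁺]_out = 1.26, [K⁺]_in = 97.0 mmol/L.
E_new = (57.6/1)·log₁₀(1.26/97.0) = 57.60 · (-1.8864) = -108.66 mV

-108.7 mV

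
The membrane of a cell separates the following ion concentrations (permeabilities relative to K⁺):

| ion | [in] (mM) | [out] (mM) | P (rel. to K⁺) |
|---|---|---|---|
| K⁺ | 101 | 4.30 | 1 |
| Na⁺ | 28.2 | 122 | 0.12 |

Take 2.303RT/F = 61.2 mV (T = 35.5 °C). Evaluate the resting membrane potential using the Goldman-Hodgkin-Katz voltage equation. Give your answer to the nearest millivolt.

Vm = 61.2 · log₁₀[(Σ P·[cation]ₒ + Σ P·[anion]ᵢ) / (Σ P·[cation]ᵢ + Σ P·[anion]ₒ)]
Numerator = 1×4.30 + 0.12×122 = 18.94
Denominator = 1×101 + 0.12×28.2 = 104.4
Vm = 61.2 · log₁₀(0.18145) = 61.2 × (-0.7413) = -45.36 mV

-45 mV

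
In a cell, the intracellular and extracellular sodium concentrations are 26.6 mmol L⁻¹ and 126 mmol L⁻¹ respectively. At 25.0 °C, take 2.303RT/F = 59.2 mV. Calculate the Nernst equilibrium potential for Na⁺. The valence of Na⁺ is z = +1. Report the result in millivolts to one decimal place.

E = (59.2/z) · log₁₀([Na⁺]_out/[Na⁺]_in) with z = +1.
= (59.2/1) · log₁₀(126/26.6) = 59.20 · log₁₀(4.737)
= 59.20 · (0.6755) = 39.99 mV

40.0 mV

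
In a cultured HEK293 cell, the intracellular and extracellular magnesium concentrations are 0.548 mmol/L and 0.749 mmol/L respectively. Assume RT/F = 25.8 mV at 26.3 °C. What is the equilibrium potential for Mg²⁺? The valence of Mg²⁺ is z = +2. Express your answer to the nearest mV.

E = (25.8/z) · ln([Mg²⁺]_out/[Mg²⁺]_in) with z = +2.
= (25.8/2) · ln(0.749/0.548) = 12.90 · ln(1.367)
= 12.90 · (0.3125) = 4.03 mV

4 mV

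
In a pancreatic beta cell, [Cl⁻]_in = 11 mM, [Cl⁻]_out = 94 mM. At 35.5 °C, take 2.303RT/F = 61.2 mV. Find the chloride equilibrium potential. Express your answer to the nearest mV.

E = (61.2/z) · log₁₀([Cl⁻]_out/[Cl⁻]_in) with z = -1.
For an anion, dividing by z = -1 reverses the sign.
= (61.2/-1) · log₁₀(94/11) = -61.20 · log₁₀(8.545)
= -61.20 · (0.9317) = -57.02 mV

-57 mV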